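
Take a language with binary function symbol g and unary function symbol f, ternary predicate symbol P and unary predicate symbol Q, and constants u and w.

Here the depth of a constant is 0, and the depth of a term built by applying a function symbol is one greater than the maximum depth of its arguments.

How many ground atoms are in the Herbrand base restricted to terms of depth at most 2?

First count ground terms of depth ≤ 2.
Count level by level. With function symbols g/2, f/1, the terms of depth ≤ k are the 2 constants together with each function applied to depth-≤(k−1) tuples, so N_k = 2 + N_{k-1}^2 + N_{k-1}.
N_0 = 2
N_1 = 2 + 2^2 + 2 = 8
N_2 = 2 + 8^2 + 8 = 74
So |H| = 74.
Ground atoms are formed by filling each argument slot of a predicate with a term from H, so an r-ary predicate gives |H|^r atoms:
  P: 74^3 = 405224;  Q: 74
Total ground atoms: 405224 + 74 = 405298.

405298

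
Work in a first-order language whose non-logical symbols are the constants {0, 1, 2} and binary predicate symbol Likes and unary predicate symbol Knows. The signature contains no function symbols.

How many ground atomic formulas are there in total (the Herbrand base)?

With no function symbols, the Herbrand universe is just the 3 constants.
Ground atoms per predicate: Likes: 3^2 = 9, Knows: 3.
Herbrand base size = 9 + 3 = 12.

12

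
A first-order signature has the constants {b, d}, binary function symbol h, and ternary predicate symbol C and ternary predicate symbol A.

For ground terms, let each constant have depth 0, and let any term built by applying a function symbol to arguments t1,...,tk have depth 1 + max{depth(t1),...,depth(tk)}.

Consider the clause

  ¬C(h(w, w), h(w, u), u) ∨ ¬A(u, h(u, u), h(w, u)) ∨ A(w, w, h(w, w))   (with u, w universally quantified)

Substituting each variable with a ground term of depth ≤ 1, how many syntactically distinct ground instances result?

Ground terms of depth ≤ 1:
  If N_k denotes the number of depth-≤k ground terms, the 2 constants give N_0 = 2, and each function symbol of arity r contributes N_{k-1}^r new terms at level k: N_k = 2 + N_{k-1}^2.
  N_0 = 2
  N_1 = 2 + 2^2 = 6
So there are 6 ground terms available for substitution.
Each of u, w ranges independently over the available ground terms, and distinct assignments produce distinct instances.
Number of ground instances = 6^2 = 36.

36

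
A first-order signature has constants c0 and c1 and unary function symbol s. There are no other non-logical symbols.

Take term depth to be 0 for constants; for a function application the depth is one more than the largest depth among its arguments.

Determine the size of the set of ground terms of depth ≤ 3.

Write N_k for the number of ground terms of depth ≤ k. A term of depth ≤ k is either a constant or a function symbol applied to arguments of depth ≤ k−1, so N_k = 2 + N_{k-1}.
N_0 = 2
N_1 = 2 + 2 = 4
N_2 = 2 + 4 = 6
N_3 = 2 + 6 = 8

8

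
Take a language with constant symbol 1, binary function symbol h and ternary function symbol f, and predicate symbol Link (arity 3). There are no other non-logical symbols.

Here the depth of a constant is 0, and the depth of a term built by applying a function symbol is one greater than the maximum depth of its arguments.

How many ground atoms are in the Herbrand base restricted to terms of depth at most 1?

First count ground terms of depth ≤ 1.
Count level by level. With function symbols h/2, f/3, the terms of depth ≤ k are the 1 constant together with each function applied to depth-≤(k−1) tuples, so N_k = 1 + N_{k-1}^2 + N_{k-1}^3.
N_0 = 1
N_1 = 1 + 1^2 + 1^3 = 3
Explicitly: 1, h(1, 1), f(1, 1, 1).
So |H| = 3.
For each predicate symbol, the number of ground atoms is |H| raised to its arity; summing:
  Link: 3^3 = 27
Total ground atoms: 27.

27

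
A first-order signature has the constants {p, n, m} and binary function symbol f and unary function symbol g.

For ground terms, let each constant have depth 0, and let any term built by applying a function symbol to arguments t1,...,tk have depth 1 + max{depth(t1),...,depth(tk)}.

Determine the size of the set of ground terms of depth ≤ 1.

15

Count level by level. With function symbols f/2, g/1, the terms of depth ≤ k are the 3 constants together with each function applied to depth-≤(k−1) tuples, so N_k = 3 + N_{k-1}^2 + N_{k-1}.
N_0 = 3
N_1 = 3 + 3^2 + 3 = 15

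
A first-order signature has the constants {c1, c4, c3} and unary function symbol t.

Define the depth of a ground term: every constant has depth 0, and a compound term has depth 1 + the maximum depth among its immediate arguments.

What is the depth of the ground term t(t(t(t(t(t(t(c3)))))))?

7

depth(t(c3)) = 1 + depth(c3) = 1 + 0 = 1
depth(t(t(c3))) = 1 + depth(t(c3)) = 1 + 1 = 2
depth(t(t(t(c3)))) = 1 + depth(t(t(c3))) = 1 + 2 = 3
depth(t(t(t(t(c3))))) = 1 + depth(t(t(t(c3)))) = 1 + 3 = 4
depth(t(t(t(t(t(c3)))))) = 1 + depth(t(t(t(t(c3))))) = 1 + 4 = 5
depth(t(t(t(t(t(t(c3))))))) = 1 + depth(t(t(t(t(t(c3)))))) = 1 + 5 = 6
depth(t(t(t(t(t(t(t(c3)))))))) = 1 + depth(t(t(t(t(t(t(c3))))))) = 1 + 6 = 7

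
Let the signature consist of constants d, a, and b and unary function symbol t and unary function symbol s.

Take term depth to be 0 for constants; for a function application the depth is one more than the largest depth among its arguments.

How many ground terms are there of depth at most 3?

If N_k denotes the number of depth-≤k ground terms, the 3 constants give N_0 = 3, and each function symbol of arity r contributes N_{k-1}^r new terms at level k: N_k = 3 + N_{k-1} + N_{k-1}.
N_0 = 3
N_1 = 3 + 3 + 3 = 9
N_2 = 3 + 9 + 9 = 21
N_3 = 3 + 21 + 21 = 45

45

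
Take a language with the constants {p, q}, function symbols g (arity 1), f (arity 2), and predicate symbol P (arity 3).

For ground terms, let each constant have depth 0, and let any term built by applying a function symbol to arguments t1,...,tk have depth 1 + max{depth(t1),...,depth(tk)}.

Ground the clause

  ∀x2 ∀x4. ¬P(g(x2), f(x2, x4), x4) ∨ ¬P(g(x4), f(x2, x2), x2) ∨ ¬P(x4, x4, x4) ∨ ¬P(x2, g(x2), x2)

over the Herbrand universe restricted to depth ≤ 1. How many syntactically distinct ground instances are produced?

Ground terms of depth ≤ 1:
  Let N_k = |{terms of depth ≤ k}|. Then N_0 = 2 and N_k = 2 + N_{k-1} + N_{k-1}^2 for k ≥ 1 (one summand per function symbol, arity giving the exponent).
  N_0 = 2
  N_1 = 2 + 2 + 2^2 = 8
  Explicitly: p, q, g(p), g(q), f(p, p), f(p, q), f(q, p), f(q, q).
So there are 8 ground terms available for substitution.
The clause has 2 distinct variables (x2, x4), each appearing in the body. In the free term algebra distinct substitutions yield syntactically distinct ground instances.
Number of ground instances = 8^2 = 64.

64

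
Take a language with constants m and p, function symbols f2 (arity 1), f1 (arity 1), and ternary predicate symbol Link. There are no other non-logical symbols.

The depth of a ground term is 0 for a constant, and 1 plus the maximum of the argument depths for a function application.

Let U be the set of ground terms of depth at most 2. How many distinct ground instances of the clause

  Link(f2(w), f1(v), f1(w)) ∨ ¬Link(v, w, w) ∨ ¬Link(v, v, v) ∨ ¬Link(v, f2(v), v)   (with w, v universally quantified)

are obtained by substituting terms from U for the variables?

196

Ground terms of depth ≤ 2:
  Count level by level. With function symbols f2/1, f1/1, the terms of depth ≤ k are the 2 constants together with each function applied to depth-≤(k−1) tuples, so N_k = 2 + N_{k-1} + N_{k-1}.
  N_0 = 2
  N_1 = 2 + 2 + 2 = 6
  N_2 = 2 + 6 + 6 = 14
So there are 14 ground terms available for substitution.
The body mentions every one of the 2 quantified variables; since ground terms form a free algebra, no two substitutions collapse to the same formula.
Number of ground instances = 14^2 = 196.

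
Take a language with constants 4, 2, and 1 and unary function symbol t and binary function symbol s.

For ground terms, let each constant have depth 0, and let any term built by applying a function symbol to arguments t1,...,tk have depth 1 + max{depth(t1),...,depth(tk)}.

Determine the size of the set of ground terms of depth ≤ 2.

243

If N_k denotes the number of depth-≤k ground terms, the 3 constants give N_0 = 3, and each function symbol of arity r contributes N_{k-1}^r new terms at level k: N_k = 3 + N_{k-1} + N_{k-1}^2.
N_0 = 3
N_1 = 3 + 3 + 3^2 = 15
N_2 = 3 + 15 + 15^2 = 243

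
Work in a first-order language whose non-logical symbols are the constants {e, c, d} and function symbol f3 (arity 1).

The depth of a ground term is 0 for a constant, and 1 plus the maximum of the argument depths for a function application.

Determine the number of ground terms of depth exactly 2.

Let N_k = |{terms of depth ≤ k}|. Then N_0 = 3 and N_k = 3 + N_{k-1} for k ≥ 1 (one summand per function symbol, arity giving the exponent).
N_0 = 3
N_1 = 3 + 3 = 6
N_2 = 3 + 6 = 9
Terms of depth exactly 2: N_2 − N_1 = 9 − 6 = 3.

3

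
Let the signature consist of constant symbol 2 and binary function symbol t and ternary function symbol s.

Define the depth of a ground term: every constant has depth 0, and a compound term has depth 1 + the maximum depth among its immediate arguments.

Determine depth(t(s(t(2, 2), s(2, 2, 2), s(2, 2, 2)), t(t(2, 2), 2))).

depth(t(2, 2)) = 1 + max(0, 0) = 1
depth(s(2, 2, 2)) = 1 + max(0, 0, 0) = 1
depth(s(t(2, 2), s(2, 2, 2), s(2, 2, 2))) = 1 + max(1, 1, 1) = 2
depth(t(t(2, 2), 2)) = 1 + max(1, 0) = 2
depth(t(s(t(2, 2), s(2, 2, 2), s(2, 2, 2)), t(t(2, 2), 2))) = 1 + max(2, 2) = 3

3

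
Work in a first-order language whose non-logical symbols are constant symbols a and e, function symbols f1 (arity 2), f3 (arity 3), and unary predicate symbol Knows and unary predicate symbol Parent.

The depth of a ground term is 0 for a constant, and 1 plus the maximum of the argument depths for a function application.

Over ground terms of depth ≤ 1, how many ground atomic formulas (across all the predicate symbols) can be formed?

28

First count ground terms of depth ≤ 1.
If N_k denotes the number of depth-≤k ground terms, the 2 constants give N_0 = 2, and each function symbol of arity r contributes N_{k-1}^r new terms at level k: N_k = 2 + N_{k-1}^2 + N_{k-1}^3.
N_0 = 2
N_1 = 2 + 2^2 + 2^3 = 14
So |H| = 14.
A ground atom is a predicate applied to a tuple of terms from H, so the count is the sum over predicates of |H|^arity:
  Knows: 14;  Parent: 14
Total ground atoms: 14 + 14 = 28.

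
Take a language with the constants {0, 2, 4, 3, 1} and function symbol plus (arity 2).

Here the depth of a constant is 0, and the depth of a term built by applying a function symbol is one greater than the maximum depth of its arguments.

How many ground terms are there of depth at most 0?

5

Let N_k = |{terms of depth ≤ k}|. Then N_0 = 5 and N_k = 5 + N_{k-1}^2 for k ≥ 1 (one summand per function symbol, arity giving the exponent).
N_0 = 5
Explicitly: 0, 2, 4, 3, 1.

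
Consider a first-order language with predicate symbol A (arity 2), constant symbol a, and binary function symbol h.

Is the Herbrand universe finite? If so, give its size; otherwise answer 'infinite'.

The signature has at least one function symbol (h, arity 2) and at least one constant (a).
Iterating h gives infinitely many distinct ground terms: a, h(a, a), h(h(a, a), h(a, a)), ...
So the Herbrand universe is infinite.

infinite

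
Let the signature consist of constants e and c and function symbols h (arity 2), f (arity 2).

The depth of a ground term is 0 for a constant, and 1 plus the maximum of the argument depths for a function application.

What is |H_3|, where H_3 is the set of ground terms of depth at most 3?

Let N_k = |{terms of depth ≤ k}|. Then N_0 = 2 and N_k = 2 + N_{k-1}^2 + N_{k-1}^2 for k ≥ 1 (one summand per function symbol, arity giving the exponent).
N_0 = 2
N_1 = 2 + 2^2 + 2^2 = 10
N_2 = 2 + 10^2 + 10^2 = 202
N_3 = 2 + 202^2 + 202^2 = 81610

81610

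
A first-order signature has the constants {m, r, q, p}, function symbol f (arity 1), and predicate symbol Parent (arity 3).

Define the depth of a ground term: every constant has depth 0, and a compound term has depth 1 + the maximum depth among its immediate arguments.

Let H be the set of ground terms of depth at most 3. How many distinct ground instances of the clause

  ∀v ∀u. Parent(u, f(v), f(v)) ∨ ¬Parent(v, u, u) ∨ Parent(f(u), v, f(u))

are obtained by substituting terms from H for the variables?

256

Ground terms of depth ≤ 3:
  Count level by level. With function symbols f/1, the terms of depth ≤ k are the 4 constants together with each function applied to depth-≤(k−1) tuples, so N_k = 4 + N_{k-1}.
  N_0 = 4
  N_1 = 4 + 4 = 8
  N_2 = 4 + 8 = 12
  N_3 = 4 + 12 = 16
So there are 16 ground terms available for substitution.
The clause has 2 distinct variables (v, u), each appearing in the body. In the free term algebra distinct substitutions yield syntactically distinct ground instances.
Number of ground instances = 16^2 = 256.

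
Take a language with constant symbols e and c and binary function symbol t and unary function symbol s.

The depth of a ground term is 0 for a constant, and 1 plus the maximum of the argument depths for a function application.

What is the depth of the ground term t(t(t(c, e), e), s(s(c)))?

depth(t(c, e)) = 1 + max(0, 0) = 1
depth(t(t(c, e), e)) = 1 + max(1, 0) = 2
depth(s(c)) = 1 + depth(c) = 1 + 0 = 1
depth(s(s(c))) = 1 + depth(s(c)) = 1 + 1 = 2
depth(t(t(t(c, e), e), s(s(c)))) = 1 + max(2, 2) = 3

3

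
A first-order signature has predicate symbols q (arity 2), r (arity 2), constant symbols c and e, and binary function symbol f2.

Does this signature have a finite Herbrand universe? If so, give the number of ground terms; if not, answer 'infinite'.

The signature has at least one function symbol (f2, arity 2) and at least one constant (c).
Iterating f2 gives infinitely many distinct ground terms: c, f2(c, c), f2(f2(c, c), f2(c, c)), ...
So the Herbrand universe is infinite.

infinite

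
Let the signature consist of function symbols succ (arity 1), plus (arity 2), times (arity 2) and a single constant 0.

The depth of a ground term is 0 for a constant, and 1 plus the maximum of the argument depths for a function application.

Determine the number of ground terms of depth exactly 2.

If N_k denotes the number of depth-≤k ground terms, the 1 constant gives N_0 = 1, and each function symbol of arity r contributes N_{k-1}^r new terms at level k: N_k = 1 + N_{k-1} + N_{k-1}^2 + N_{k-1}^2.
N_0 = 1
N_1 = 1 + 1 + 1^2 + 1^2 = 4
N_2 = 1 + 4 + 4^2 + 4^2 = 37
Terms of depth exactly 2: N_2 − N_1 = 37 − 4 = 33.

33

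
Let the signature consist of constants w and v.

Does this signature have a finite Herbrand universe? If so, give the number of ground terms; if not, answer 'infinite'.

2

There are no function symbols, so every ground term is one of the 2 constants.
The Herbrand universe is {w, v}, which is finite with 2 elements.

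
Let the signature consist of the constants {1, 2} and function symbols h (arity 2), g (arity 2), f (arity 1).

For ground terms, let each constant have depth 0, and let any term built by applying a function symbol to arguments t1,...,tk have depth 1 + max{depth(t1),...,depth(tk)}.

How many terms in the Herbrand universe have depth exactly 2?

Let N_k = |{terms of depth ≤ k}|. Then N_0 = 2 and N_k = 2 + N_{k-1}^2 + N_{k-1}^2 + N_{k-1} for k ≥ 1 (one summand per function symbol, arity giving the exponent).
N_0 = 2
N_1 = 2 + 2^2 + 2^2 + 2 = 12
N_2 = 2 + 12^2 + 12^2 + 12 = 302
Terms of depth exactly 2: N_2 − N_1 = 302 − 12 = 290.

290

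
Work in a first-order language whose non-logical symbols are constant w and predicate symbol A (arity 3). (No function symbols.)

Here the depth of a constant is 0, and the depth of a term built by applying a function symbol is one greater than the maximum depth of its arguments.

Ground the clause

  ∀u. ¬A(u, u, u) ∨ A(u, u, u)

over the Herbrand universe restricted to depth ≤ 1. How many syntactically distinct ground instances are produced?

Ground terms of depth ≤ 1:
  With no function symbols every ground term is a constant, so there is exactly 1 ground term at every depth bound.
  N_0 = 1
  N_1 = 1
  Explicitly: w.
So there is exactly 1 ground term available for substitution.
The clause has 1 distinct variable (u), which appears in the body. In the free term algebra distinct substitutions yield syntactically distinct ground instances.
Number of ground instances = 1.

1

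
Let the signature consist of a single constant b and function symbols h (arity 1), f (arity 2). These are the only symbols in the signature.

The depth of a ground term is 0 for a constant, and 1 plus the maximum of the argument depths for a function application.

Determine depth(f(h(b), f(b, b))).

2

depth(h(b)) = 1 + depth(b) = 1 + 0 = 1
depth(f(b, b)) = 1 + max(0, 0) = 1
depth(f(h(b), f(b, b))) = 1 + max(1, 1) = 2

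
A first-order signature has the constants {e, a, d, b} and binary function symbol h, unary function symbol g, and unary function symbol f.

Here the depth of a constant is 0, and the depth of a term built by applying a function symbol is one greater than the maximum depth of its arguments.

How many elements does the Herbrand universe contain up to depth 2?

Count level by level. With function symbols h/2, g/1, f/1, the terms of depth ≤ k are the 4 constants together with each function applied to depth-≤(k−1) tuples, so N_k = 4 + N_{k-1}^2 + N_{k-1} + N_{k-1}.
N_0 = 4
N_1 = 4 + 4^2 + 4 + 4 = 28
N_2 = 4 + 28^2 + 28 + 28 = 844

844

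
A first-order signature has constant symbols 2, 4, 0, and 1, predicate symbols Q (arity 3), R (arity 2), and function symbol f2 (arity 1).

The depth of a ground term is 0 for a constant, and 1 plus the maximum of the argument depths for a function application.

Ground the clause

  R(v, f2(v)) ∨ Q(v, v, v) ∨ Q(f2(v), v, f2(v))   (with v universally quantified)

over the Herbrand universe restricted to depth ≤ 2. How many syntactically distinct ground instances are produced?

12

Ground terms of depth ≤ 2:
  Write N_k for the number of ground terms of depth ≤ k. A term of depth ≤ k is either a constant or a function symbol applied to arguments of depth ≤ k−1, so N_k = 4 + N_{k-1}.
  N_0 = 4
  N_1 = 4 + 4 = 8
  N_2 = 4 + 8 = 12
  Explicitly: 2, 4, 0, 1, f2(2), f2(4), f2(0), f2(1), f2(f2(2)), f2(f2(4)), f2(f2(0)), f2(f2(1)).
So there are 12 ground terms available for substitution.
The body mentions the single quantified variable v; since ground terms form a free algebra, no two substitutions collapse to the same formula.
Number of ground instances = 12.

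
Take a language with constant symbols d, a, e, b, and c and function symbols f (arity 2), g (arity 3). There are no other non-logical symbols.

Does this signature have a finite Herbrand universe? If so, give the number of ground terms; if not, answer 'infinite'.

The signature has at least one function symbol (f, arity 2) and at least one constant (d).
Iterating f gives infinitely many distinct ground terms: d, f(d, d), f(f(d, d), f(d, d)), ...
So the Herbrand universe is infinite.

infinite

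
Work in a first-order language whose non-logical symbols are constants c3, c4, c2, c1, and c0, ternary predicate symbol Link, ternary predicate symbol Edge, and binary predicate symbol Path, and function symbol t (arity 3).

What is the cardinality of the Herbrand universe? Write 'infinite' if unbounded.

infinite

The signature has at least one function symbol (t, arity 3) and at least one constant (c3).
Iterating t gives infinitely many distinct ground terms: c3, t(c3, c3, c3), t(t(c3, c3, c3), t(c3, c3, c3), t(c3, c3, c3)), ...
So the Herbrand universe is infinite.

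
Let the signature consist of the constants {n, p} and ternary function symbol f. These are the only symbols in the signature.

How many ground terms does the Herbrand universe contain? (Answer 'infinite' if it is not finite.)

infinite

The signature has at least one function symbol (f, arity 3) and at least one constant (n).
Iterating f gives infinitely many distinct ground terms: n, f(n, n, n), f(f(n, n, n), f(n, n, n), f(n, n, n)), ...
So the Herbrand universe is infinite.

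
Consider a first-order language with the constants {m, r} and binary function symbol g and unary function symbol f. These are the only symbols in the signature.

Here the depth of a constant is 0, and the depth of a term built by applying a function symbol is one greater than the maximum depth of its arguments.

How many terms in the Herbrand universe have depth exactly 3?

If N_k denotes the number of depth-≤k ground terms, the 2 constants give N_0 = 2, and each function symbol of arity r contributes N_{k-1}^r new terms at level k: N_k = 2 + N_{k-1}^2 + N_{k-1}.
N_0 = 2
N_1 = 2 + 2^2 + 2 = 8
N_2 = 2 + 8^2 + 8 = 74
N_3 = 2 + 74^2 + 74 = 5552
Terms of depth exactly 3: N_3 − N_2 = 5552 − 74 = 5478.

5478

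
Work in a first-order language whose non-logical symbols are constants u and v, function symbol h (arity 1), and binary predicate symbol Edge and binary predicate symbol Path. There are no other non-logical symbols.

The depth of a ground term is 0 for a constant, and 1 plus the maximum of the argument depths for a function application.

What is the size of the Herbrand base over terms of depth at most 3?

First count ground terms of depth ≤ 3.
Let N_k = |{terms of depth ≤ k}|. Then N_0 = 2 and N_k = 2 + N_{k-1} for k ≥ 1 (one summand per function symbol, arity giving the exponent).
N_0 = 2
N_1 = 2 + 2 = 4
N_2 = 2 + 4 = 6
N_3 = 2 + 6 = 8
Explicitly: u, v, h(u), h(v), h(h(u)), h(h(v)), h(h(h(u))), h(h(h(v))).
So |H| = 8.
For each predicate symbol, the number of ground atoms is |H| raised to its arity; summing:
  Edge: 8^2 = 64;  Path: 8^2 = 64
Total ground atoms: 64 + 64 = 128.

128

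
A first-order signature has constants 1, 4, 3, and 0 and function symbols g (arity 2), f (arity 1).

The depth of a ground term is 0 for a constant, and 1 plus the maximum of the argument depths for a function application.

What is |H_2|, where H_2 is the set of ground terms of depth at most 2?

604

Count level by level. With function symbols g/2, f/1, the terms of depth ≤ k are the 4 constants together with each function applied to depth-≤(k−1) tuples, so N_k = 4 + N_{k-1}^2 + N_{k-1}.
N_0 = 4
N_1 = 4 + 4^2 + 4 = 24
N_2 = 4 + 24^2 + 24 = 604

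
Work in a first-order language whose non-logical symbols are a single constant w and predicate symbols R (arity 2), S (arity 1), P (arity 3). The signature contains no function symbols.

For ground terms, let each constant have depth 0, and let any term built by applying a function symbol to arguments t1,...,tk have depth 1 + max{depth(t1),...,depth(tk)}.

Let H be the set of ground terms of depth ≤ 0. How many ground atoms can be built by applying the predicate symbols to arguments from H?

3

First count ground terms of depth ≤ 0.
With no function symbols every ground term is a constant, so there is exactly 1 ground term at every depth bound.
N_0 = 1
So |H| = 1.
For each predicate symbol, the number of ground atoms is |H| raised to its arity; summing:
  R: 1^2 = 1;  S: 1;  P: 1^3 = 1
Total ground atoms: 1 + 1 + 1 = 3.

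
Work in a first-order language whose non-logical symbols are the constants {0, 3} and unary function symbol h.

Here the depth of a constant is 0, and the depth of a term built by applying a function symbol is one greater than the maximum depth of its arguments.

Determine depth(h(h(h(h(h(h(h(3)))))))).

7

depth(h(3)) = 1 + depth(3) = 1 + 0 = 1
depth(h(h(3))) = 1 + depth(h(3)) = 1 + 1 = 2
depth(h(h(h(3)))) = 1 + depth(h(h(3))) = 1 + 2 = 3
depth(h(h(h(h(3))))) = 1 + depth(h(h(h(3)))) = 1 + 3 = 4
depth(h(h(h(h(h(3)))))) = 1 + depth(h(h(h(h(3))))) = 1 + 4 = 5
depth(h(h(h(h(h(h(3))))))) = 1 + depth(h(h(h(h(h(3)))))) = 1 + 5 = 6
depth(h(h(h(h(h(h(h(3)))))))) = 1 + depth(h(h(h(h(h(h(3))))))) = 1 + 6 = 7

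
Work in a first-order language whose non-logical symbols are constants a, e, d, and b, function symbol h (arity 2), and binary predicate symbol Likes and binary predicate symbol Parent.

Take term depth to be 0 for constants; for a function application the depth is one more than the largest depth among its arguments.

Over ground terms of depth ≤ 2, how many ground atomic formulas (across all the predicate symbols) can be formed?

326432

First count ground terms of depth ≤ 2.
Let N_k = |{terms of depth ≤ k}|. Then N_0 = 4 and N_k = 4 + N_{k-1}^2 for k ≥ 1 (one summand per function symbol, arity giving the exponent).
N_0 = 4
N_1 = 4 + 4^2 = 20
N_2 = 4 + 20^2 = 404
So |H| = 404.
Ground atoms are formed by filling each argument slot of a predicate with a term from H, so an r-ary predicate gives |H|^r atoms:
  Likes: 404^2 = 163216;  Parent: 404^2 = 163216
Total ground atoms: 163216 + 163216 = 326432.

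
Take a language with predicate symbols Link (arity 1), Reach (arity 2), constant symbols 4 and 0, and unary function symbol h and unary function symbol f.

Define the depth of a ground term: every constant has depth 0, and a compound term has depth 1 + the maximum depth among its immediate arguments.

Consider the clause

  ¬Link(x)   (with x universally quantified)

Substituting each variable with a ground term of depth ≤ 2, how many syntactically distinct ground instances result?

Ground terms of depth ≤ 2:
  Write N_k for the number of ground terms of depth ≤ k. A term of depth ≤ k is either a constant or a function symbol applied to arguments of depth ≤ k−1, so N_k = 2 + N_{k-1} + N_{k-1}.
  N_0 = 2
  N_1 = 2 + 2 + 2 = 6
  N_2 = 2 + 6 + 6 = 14
So there are 14 ground terms available for substitution.
The body mentions the single quantified variable x; since ground terms form a free algebra, no two substitutions collapse to the same formula.
Number of ground instances = 14.

14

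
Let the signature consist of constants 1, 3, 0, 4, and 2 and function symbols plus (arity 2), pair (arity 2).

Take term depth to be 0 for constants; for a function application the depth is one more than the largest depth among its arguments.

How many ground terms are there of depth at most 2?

6055

If N_k denotes the number of depth-≤k ground terms, the 5 constants give N_0 = 5, and each function symbol of arity r contributes N_{k-1}^r new terms at level k: N_k = 5 + N_{k-1}^2 + N_{k-1}^2.
N_0 = 5
N_1 = 5 + 5^2 + 5^2 = 55
N_2 = 5 + 55^2 + 55^2 = 6055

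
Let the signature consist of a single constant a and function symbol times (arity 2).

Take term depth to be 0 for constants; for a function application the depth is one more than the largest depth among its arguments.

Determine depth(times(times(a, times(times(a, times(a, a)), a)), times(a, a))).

depth(times(a, a)) = 1 + max(0, 0) = 1
depth(times(a, times(a, a))) = 1 + max(0, 1) = 2
depth(times(times(a, times(a, a)), a)) = 1 + max(2, 0) = 3
depth(times(a, times(times(a, times(a, a)), a))) = 1 + max(0, 3) = 4
depth(times(times(a, times(times(a, times(a, a)), a)), times(a, a))) = 1 + max(4, 1) = 5

5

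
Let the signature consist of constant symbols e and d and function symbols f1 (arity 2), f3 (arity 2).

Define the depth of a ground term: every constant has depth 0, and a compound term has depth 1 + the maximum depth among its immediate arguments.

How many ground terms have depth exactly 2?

192

Let N_k = |{terms of depth ≤ k}|. Then N_0 = 2 and N_k = 2 + N_{k-1}^2 + N_{k-1}^2 for k ≥ 1 (one summand per function symbol, arity giving the exponent).
N_0 = 2
N_1 = 2 + 2^2 + 2^2 = 10
N_2 = 2 + 10^2 + 10^2 = 202
Terms of depth exactly 2: N_2 − N_1 = 202 − 10 = 192.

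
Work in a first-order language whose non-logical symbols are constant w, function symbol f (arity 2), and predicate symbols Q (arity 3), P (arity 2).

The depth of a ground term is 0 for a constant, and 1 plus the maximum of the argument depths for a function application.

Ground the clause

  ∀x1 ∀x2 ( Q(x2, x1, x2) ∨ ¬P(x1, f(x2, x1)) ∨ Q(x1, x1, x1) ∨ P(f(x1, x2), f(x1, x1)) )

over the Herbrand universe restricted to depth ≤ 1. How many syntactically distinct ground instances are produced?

4

Ground terms of depth ≤ 1:
  Let N_k count ground terms of depth at most k. Each non-constant term of depth ≤ k is some function symbol applied to depth-≤(k−1) arguments, giving N_k = 1 + N_{k-1}^2.
  N_0 = 1
  N_1 = 1 + 1^2 = 2
  Explicitly: w, f(w, w).
So there are 2 ground terms available for substitution.
The body mentions every one of the 2 quantified variables; since ground terms form a free algebra, no two substitutions collapse to the same formula.
Number of ground instances = 2^2 = 4.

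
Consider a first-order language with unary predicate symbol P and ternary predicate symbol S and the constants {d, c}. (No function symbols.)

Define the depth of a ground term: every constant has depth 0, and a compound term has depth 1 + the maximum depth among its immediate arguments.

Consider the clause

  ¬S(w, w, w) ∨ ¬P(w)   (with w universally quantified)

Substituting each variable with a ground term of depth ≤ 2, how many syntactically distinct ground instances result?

Ground terms of depth ≤ 2:
  With no function symbols every ground term is a constant, so there are exactly 2 ground terms at every depth bound.
  N_0 = 2
  N_1 = 2
  N_2 = 2
So there are 2 ground terms available for substitution.
The clause has 1 distinct variable (w), which appears in the body. In the free term algebra distinct substitutions yield syntactically distinct ground instances.
Number of ground instances = 2.

2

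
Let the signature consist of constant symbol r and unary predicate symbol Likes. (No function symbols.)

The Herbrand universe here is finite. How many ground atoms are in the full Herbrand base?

1

With no function symbols, the Herbrand universe is just the 1 constant.
Ground atoms per predicate: Likes: 1.
Herbrand base size = 1 = 1.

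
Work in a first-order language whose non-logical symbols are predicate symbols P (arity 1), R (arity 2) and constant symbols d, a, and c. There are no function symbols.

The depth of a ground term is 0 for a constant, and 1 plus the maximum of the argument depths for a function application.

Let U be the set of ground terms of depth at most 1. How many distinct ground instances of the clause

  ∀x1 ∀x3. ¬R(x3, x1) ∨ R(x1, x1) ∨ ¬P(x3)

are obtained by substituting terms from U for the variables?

9

Ground terms of depth ≤ 1:
  With no function symbols every ground term is a constant, so there are exactly 3 ground terms at every depth bound.
  N_0 = 3
  N_1 = 3
  Explicitly: d, a, c.
So there are 3 ground terms available for substitution.
There are 2 variables to instantiate (x1, x3), each occurring in at least one literal, so different choices give different ground instances.
Number of ground instances = 3^2 = 9.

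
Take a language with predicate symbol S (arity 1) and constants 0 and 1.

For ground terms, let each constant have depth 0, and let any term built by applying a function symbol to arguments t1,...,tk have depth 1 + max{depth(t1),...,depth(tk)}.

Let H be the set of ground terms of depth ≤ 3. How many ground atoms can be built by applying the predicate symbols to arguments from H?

First count ground terms of depth ≤ 3.
With no function symbols every ground term is a constant, so there are exactly 2 ground terms at every depth bound.
N_0 = 2
N_1 = 2
N_2 = 2
N_3 = 2
Explicitly: 0, 1.
So |H| = 2.
Each predicate of arity r yields |H|^r ground atoms (one per choice of an r-tuple from H):
  S: 2
Total ground atoms: 2.

2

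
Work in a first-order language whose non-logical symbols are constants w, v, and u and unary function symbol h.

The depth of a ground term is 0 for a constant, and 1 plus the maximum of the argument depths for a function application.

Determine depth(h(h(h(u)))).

3

depth(h(u)) = 1 + depth(u) = 1 + 0 = 1
depth(h(h(u))) = 1 + depth(h(u)) = 1 + 1 = 2
depth(h(h(h(u)))) = 1 + depth(h(h(u))) = 1 + 2 = 3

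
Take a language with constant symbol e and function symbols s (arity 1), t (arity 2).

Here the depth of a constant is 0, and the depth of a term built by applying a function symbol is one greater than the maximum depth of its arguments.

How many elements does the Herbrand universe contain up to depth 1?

If N_k denotes the number of depth-≤k ground terms, the 1 constant gives N_0 = 1, and each function symbol of arity r contributes N_{k-1}^r new terms at level k: N_k = 1 + N_{k-1} + N_{k-1}^2.
N_0 = 1
N_1 = 1 + 1 + 1^2 = 3

3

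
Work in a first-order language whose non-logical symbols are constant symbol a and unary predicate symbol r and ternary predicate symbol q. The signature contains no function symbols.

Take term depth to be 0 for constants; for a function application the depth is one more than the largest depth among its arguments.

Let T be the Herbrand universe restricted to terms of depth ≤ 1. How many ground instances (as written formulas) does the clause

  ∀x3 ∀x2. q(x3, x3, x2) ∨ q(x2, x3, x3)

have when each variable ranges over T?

Ground terms of depth ≤ 1:
  With no function symbols every ground term is a constant, so there is exactly 1 ground term at every depth bound.
  N_0 = 1
  N_1 = 1
  Explicitly: a.
So there is exactly 1 ground term available for substitution.
The clause has 2 distinct variables (x3, x2), each appearing in the body. In the free term algebra distinct substitutions yield syntactically distinct ground instances.
Number of ground instances = 1^2 = 1.

1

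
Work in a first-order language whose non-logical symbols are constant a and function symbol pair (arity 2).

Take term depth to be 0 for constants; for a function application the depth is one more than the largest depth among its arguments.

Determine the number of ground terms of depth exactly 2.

Let N_k count ground terms of depth at most k. Each non-constant term of depth ≤ k is some function symbol applied to depth-≤(k−1) arguments, giving N_k = 1 + N_{k-1}^2.
N_0 = 1
N_1 = 1 + 1^2 = 2
N_2 = 1 + 2^2 = 5
Terms of depth exactly 2: N_2 − N_1 = 5 − 2 = 3.

3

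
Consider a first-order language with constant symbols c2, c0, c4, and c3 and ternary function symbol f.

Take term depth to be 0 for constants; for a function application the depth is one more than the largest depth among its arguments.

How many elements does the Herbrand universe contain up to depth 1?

Let N_k count ground terms of depth at most k. Each non-constant term of depth ≤ k is some function symbol applied to depth-≤(k−1) arguments, giving N_k = 4 + N_{k-1}^3.
N_0 = 4
N_1 = 4 + 4^3 = 68

68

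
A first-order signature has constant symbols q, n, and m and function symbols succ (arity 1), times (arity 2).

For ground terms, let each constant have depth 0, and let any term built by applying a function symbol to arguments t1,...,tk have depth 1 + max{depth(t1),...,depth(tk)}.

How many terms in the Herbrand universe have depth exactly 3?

Count level by level. With function symbols succ/1, times/2, the terms of depth ≤ k are the 3 constants together with each function applied to depth-≤(k−1) tuples, so N_k = 3 + N_{k-1} + N_{k-1}^2.
N_0 = 3
N_1 = 3 + 3 + 3^2 = 15
N_2 = 3 + 15 + 15^2 = 243
N_3 = 3 + 243 + 243^2 = 59295
Terms of depth exactly 3: N_3 − N_2 = 59295 − 243 = 59052.

59052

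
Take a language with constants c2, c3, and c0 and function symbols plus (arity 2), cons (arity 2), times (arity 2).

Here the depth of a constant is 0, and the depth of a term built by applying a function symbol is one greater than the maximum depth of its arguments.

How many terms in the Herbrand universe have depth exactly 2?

Let N_k count ground terms of depth at most k. Each non-constant term of depth ≤ k is some function symbol applied to depth-≤(k−1) arguments, giving N_k = 3 + N_{k-1}^2 + N_{k-1}^2 + N_{k-1}^2.
N_0 = 3
N_1 = 3 + 3^2 + 3^2 + 3^2 = 30
N_2 = 3 + 30^2 + 30^2 + 30^2 = 2703
Terms of depth exactly 2: N_2 − N_1 = 2703 − 30 = 2673.

2673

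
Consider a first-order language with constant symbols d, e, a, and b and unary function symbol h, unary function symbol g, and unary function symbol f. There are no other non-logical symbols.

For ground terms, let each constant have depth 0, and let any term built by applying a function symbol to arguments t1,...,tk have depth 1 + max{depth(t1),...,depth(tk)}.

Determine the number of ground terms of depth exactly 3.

Let N_k = |{terms of depth ≤ k}|. Then N_0 = 4 and N_k = 4 + N_{k-1} + N_{k-1} + N_{k-1} for k ≥ 1 (one summand per function symbol, arity giving the exponent).
N_0 = 4
N_1 = 4 + 4 + 4 + 4 = 16
N_2 = 4 + 16 + 16 + 16 = 52
N_3 = 4 + 52 + 52 + 52 = 160
Terms of depth exactly 3: N_3 − N_2 = 160 − 52 = 108.

108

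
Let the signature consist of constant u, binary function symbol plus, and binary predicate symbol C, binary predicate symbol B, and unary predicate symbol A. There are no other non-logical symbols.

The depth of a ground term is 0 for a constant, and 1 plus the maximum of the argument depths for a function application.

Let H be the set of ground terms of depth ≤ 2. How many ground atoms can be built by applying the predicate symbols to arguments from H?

55

First count ground terms of depth ≤ 2.
Let N_k = |{terms of depth ≤ k}|. Then N_0 = 1 and N_k = 1 + N_{k-1}^2 for k ≥ 1 (one summand per function symbol, arity giving the exponent).
N_0 = 1
N_1 = 1 + 1^2 = 2
N_2 = 1 + 2^2 = 5
So |H| = 5.
A ground atom is a predicate applied to a tuple of terms from H, so the count is the sum over predicates of |H|^arity:
  C: 5^2 = 25;  B: 5^2 = 25;  A: 5
Total ground atoms: 25 + 25 + 5 = 55.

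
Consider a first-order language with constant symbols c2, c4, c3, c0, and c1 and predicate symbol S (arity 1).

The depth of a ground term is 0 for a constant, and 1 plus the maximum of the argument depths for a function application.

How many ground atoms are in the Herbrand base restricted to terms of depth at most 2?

5

First count ground terms of depth ≤ 2.
With no function symbols every ground term is a constant, so there are exactly 5 ground terms at every depth bound.
N_0 = 5
N_1 = 5
N_2 = 5
So |H| = 5.
Each predicate of arity r yields |H|^r ground atoms (one per choice of an r-tuple from H):
  S: 5
Total ground atoms: 5.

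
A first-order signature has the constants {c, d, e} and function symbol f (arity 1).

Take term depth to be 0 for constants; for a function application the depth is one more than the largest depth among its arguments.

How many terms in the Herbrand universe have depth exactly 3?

3

Let N_k count ground terms of depth at most k. Each non-constant term of depth ≤ k is some function symbol applied to depth-≤(k−1) arguments, giving N_k = 3 + N_{k-1}.
N_0 = 3
N_1 = 3 + 3 = 6
N_2 = 3 + 6 = 9
N_3 = 3 + 9 = 12
Terms of depth exactly 3: N_3 − N_2 = 12 − 9 = 3.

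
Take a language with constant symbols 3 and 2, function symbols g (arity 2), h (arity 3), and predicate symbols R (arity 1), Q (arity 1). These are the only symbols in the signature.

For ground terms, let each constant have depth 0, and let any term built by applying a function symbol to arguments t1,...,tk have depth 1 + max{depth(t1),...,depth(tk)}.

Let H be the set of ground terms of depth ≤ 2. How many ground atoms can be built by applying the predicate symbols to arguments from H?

5884

First count ground terms of depth ≤ 2.
If N_k denotes the number of depth-≤k ground terms, the 2 constants give N_0 = 2, and each function symbol of arity r contributes N_{k-1}^r new terms at level k: N_k = 2 + N_{k-1}^2 + N_{k-1}^3.
N_0 = 2
N_1 = 2 + 2^2 + 2^3 = 14
N_2 = 2 + 14^2 + 14^3 = 2942
So |H| = 2942.
Ground atoms are formed by filling each argument slot of a predicate with a term from H, so an r-ary predicate gives |H|^r atoms:
  R: 2942;  Q: 2942
Total ground atoms: 2942 + 2942 = 5884.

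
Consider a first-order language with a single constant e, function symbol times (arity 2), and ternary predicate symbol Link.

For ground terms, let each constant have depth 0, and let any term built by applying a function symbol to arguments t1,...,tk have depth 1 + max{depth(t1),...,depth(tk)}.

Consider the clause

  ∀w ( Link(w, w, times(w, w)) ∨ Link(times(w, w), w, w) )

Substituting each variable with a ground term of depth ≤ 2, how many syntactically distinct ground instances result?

5

Ground terms of depth ≤ 2:
  Let N_k = |{terms of depth ≤ k}|. Then N_0 = 1 and N_k = 1 + N_{k-1}^2 for k ≥ 1 (one summand per function symbol, arity giving the exponent).
  N_0 = 1
  N_1 = 1 + 1^2 = 2
  N_2 = 1 + 2^2 = 5
  Explicitly: e, times(e, e), times(e, times(e, e)), times(times(e, e), e), times(times(e, e), times(e, e)).
So there are 5 ground terms available for substitution.
The clause has 1 distinct variable (w), which appears in the body. In the free term algebra distinct substitutions yield syntactically distinct ground instances.
Number of ground instances = 5.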